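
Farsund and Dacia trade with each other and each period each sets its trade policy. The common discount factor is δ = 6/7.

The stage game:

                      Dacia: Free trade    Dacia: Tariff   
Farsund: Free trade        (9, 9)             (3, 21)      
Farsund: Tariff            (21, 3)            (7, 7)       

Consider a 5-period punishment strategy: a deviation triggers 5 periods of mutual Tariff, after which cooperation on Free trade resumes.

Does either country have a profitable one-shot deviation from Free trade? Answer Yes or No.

Yes

A one-shot deviation gives 21 now, then 7 for 5 periods, then back to 9.
Gain from deviating: (21−9) today; loss: (9−7) in each of the next 5 periods.
No-deviation condition: (9−7)(δ+…+δ^5) ≥ 21−9, i.e. δ+…+δ^5 ≥ 6.
At δ = 6/7: δ+…+δ^5 = 3.2240 < 6.0000.
So cooperation is not sustainable.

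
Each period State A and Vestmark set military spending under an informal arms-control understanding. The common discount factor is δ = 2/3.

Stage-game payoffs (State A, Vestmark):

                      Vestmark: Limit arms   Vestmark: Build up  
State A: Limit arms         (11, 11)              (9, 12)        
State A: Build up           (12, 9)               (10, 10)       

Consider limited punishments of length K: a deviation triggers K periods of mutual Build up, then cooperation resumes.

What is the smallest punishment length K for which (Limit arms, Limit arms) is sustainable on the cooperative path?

2

Need Σ_{k=1}^{K} δ^k ≥ (12−11)/(11−10) = 1.0000 at δ = 2/3.
At K = 1 the sum is 0.6667 < 1.0000; at K = 2 it is 1.1111 ≥ 1.0000.
So the minimum punishment length is K = 2.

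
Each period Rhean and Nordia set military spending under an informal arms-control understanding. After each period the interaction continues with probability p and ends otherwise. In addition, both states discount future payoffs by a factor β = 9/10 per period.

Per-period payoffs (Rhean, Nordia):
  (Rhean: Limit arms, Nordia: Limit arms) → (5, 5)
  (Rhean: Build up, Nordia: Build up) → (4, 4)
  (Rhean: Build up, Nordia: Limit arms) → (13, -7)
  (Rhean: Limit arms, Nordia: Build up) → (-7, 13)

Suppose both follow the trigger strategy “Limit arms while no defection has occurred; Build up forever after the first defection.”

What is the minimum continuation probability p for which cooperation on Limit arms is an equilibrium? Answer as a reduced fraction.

With continuation probability p and discount β, the effective per-period discount factor is βp.
Grim-trigger IC: βp ≥ (13−5)/(13−4) = 8/9.
So p ≥ (8/9)/(9/10) = 80/81.

80/81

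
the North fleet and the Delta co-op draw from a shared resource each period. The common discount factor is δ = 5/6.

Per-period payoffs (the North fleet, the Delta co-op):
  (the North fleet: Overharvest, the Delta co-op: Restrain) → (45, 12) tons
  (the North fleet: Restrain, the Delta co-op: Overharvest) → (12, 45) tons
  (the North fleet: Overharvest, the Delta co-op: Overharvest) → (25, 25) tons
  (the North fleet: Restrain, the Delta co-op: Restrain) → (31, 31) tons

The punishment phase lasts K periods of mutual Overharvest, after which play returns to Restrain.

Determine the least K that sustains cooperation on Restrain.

4

No profitable deviation requires (31−25)(δ+…+δ^K) ≥ 45−31, i.e. δ+…+δ^K ≥ 7/3 ≈ 2.3333.
With δ = 5/6, the partial sums are K=1: 0.8333, K=2: 1.5278, K=3: 2.1065, K=4: 2.5887.
K = 4 is the first length at which the sum reaches 2.3333.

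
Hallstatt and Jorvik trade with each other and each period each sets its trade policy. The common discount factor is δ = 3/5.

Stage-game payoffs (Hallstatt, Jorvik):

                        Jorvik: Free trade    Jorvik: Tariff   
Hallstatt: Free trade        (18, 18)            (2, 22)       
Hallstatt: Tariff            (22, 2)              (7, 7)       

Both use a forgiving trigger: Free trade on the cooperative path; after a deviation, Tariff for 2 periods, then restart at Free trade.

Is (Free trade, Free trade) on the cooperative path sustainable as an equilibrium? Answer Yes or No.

Yes

Comparing payoff streams over the 3 periods until play realigns: cooperate → 18(1+δ+…+δ^2); deviate → 22 + 7(δ+…+δ^2).
Cooperation is sustained iff (18−7)(δ+…+δ^2) ≥ 22−18.
δ+…+δ^2 = 3/5·(1−(3/5)^2)/(1−3/5) = 0.9600, and (22−18)/(18−7) = 0.3636.
0.9600 ≥ 0.3636, so cooperation is sustainable.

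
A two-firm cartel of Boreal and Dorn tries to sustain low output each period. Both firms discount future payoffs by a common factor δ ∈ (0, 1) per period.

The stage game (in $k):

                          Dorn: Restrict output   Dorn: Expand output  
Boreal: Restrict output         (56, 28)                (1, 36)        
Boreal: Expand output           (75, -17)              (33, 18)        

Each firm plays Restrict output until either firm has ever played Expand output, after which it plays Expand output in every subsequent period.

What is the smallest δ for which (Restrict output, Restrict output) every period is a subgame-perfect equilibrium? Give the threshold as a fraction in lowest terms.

19/42

Boreal's threshold: (75−56)/(75−33) = 19/42.
Dorn's threshold: (36−28)/(36−18) = 4/9.
19/42 > 4/9, so Boreal binds and δ* = 19/42.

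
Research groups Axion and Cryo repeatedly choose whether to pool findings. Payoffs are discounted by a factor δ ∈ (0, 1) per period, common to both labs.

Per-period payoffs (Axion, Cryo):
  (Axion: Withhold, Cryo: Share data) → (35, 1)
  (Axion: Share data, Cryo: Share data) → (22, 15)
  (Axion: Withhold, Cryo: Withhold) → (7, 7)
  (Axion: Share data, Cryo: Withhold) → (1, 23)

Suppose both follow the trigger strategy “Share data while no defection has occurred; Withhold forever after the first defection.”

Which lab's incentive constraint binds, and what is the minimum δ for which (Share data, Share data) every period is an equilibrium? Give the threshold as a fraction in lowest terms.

Axion's threshold: (35−22)/(35−7) = 13/28.
Cryo's threshold: (23−15)/(23−7) = 1/2.
13/28 < 1/2, so Cryo binds and δ* = 1/2.

Cryo; δ ≥ 1/2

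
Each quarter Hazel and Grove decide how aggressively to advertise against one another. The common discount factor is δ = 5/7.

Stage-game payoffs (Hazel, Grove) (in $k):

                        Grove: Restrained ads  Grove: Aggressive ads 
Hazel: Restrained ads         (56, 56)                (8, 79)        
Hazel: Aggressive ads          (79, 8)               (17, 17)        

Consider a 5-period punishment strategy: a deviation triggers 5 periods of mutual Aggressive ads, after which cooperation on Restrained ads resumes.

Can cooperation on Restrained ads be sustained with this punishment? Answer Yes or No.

Yes

A one-shot deviation gives 79 now, then 17 for 5 periods, then back to 56.
Gain from deviating: (79−56) today; loss: (56−17) in each of the next 5 periods.
No-deviation condition: (56−17)(δ+…+δ^5) ≥ 79−56, i.e. δ+…+δ^5 ≥ 23/39.
At δ = 5/7: δ+…+δ^5 = 2.0352 ≥ 0.5897.
So cooperation is sustainable.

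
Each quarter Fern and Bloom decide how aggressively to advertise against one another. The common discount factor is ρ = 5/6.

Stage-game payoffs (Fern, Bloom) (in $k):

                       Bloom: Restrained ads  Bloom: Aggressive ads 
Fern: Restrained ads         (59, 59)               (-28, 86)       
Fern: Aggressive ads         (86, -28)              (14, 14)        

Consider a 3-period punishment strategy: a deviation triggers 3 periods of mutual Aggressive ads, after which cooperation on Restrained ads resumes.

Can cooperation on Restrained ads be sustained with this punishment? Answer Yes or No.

A one-shot deviation gives 86 now, then 14 for 3 periods, then back to 59.
Gain from deviating: (86−59) today; loss: (59−14) in each of the next 3 periods.
No-deviation condition: (59−14)(ρ+…+ρ^3) ≥ 86−59, i.e. ρ+…+ρ^3 ≥ 3/5.
At ρ = 5/6: ρ+…+ρ^3 = 2.1065 ≥ 0.6000.
So cooperation is sustainable.

Yes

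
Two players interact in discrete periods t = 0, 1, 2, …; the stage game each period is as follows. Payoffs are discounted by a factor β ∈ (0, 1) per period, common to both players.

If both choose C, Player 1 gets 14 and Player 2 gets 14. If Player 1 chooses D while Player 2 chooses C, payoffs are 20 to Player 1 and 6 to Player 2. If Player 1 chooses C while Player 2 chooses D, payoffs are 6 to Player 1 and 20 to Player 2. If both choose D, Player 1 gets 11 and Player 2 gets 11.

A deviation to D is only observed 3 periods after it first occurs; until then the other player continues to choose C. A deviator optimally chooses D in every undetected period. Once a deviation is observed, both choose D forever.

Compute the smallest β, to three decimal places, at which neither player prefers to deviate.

0.874

Deviating for the 3 undetected periods gains 20−14 = 6 per period over cooperation, then loses 14−11 = 3 per period forever once punishment starts.
Gain: 6(1 + β + … + β^2); loss: 3·β^3/(1−β).
No profitable deviation ⇔ 6(1−β^3) ≤ 3·β^3, i.e. β^3 ≥ 6/(6+3) = 2/3.
Hence β ≥ (2/3)^(1/3) ≈ 0.874.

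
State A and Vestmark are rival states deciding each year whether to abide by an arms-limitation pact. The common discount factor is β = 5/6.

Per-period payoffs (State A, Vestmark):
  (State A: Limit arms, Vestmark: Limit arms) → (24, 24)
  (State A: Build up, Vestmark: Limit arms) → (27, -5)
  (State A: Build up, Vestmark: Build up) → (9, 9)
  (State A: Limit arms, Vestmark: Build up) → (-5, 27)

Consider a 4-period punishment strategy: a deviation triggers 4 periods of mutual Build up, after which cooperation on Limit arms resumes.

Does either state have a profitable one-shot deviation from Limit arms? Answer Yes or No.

Comparing payoff streams over the 5 periods until play realigns: cooperate → 24(1+β+…+β^4); deviate → 27 + 9(β+…+β^4).
Cooperation is sustained iff (24−9)(β+…+β^4) ≥ 27−24.
β+…+β^4 = 5/6·(1−(5/6)^4)/(1−5/6) = 2.5887, and (27−24)/(24−9) = 0.2000.
2.5887 ≥ 0.2000, so cooperation is sustainable.

No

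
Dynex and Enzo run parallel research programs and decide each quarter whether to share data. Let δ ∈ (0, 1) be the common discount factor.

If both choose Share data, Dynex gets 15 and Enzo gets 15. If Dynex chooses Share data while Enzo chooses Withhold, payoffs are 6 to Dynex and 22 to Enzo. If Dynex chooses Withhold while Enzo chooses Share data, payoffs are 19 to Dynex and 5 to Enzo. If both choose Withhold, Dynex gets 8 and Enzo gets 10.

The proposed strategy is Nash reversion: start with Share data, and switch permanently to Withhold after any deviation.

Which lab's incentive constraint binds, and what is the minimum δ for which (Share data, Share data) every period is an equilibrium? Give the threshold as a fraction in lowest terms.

Enzo; δ ≥ 7/12

Dynex: cooperation gives 15 each period; deviation gives 19 once then 8 forever.
  15/(1−δ) ≥ 19 + 8δ/(1−δ) ⇒ δ ≥ 4/11.
Enzo: cooperation gives 15 each period; deviation gives 22 once then 10 forever.
  δ ≥ 7/12.
Both must hold, so the binding constraint is Enzo's: δ ≥ 7/12.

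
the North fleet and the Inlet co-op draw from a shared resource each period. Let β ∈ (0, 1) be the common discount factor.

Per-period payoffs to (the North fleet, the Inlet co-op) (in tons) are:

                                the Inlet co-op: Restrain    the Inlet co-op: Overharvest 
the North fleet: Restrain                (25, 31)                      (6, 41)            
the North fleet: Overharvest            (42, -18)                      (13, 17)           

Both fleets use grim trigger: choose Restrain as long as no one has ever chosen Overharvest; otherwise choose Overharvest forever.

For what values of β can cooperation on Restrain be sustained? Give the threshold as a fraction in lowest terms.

the North fleet's threshold: (42−25)/(42−13) = 17/29.
the Inlet co-op's threshold: (41−31)/(41−17) = 5/12.
17/29 > 5/12, so the North fleet binds and β* = 17/29.

17/29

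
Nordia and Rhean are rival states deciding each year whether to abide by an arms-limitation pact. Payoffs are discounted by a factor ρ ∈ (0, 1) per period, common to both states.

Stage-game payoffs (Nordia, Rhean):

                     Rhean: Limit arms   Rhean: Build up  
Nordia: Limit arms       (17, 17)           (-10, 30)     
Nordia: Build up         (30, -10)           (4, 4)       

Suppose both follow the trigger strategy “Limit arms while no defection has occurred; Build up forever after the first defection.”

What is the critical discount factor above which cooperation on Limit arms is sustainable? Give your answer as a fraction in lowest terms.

1/2

Cooperation forever yields 17 each period: 17/(1−ρ).
Deviating yields 30 once, then 4 forever: 30 + 4ρ/(1−ρ).
No profitable deviation requires 17/(1−ρ) ≥ 30 + 4ρ/(1−ρ).
Multiplying by (1−ρ): 17 ≥ 30(1−ρ) + 4ρ = 30 − 26ρ.
So 26ρ ≥ 13, i.e. ρ ≥ 13/26 = 1/2.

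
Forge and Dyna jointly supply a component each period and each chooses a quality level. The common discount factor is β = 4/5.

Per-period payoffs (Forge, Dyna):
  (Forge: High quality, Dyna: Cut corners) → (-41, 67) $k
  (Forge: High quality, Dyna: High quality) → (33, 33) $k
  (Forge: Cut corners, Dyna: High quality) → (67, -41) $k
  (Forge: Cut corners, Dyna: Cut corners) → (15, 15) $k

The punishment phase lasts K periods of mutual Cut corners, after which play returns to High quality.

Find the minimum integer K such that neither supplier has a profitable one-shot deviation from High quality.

3

IC: β(1−β^K)/(1−β) ≥ (67−33)/(33−15) = 17/9.
With β = 4/5: need 1 − β^K ≥ 17/9·(1−4/5)/(4/5), i.e. β^K ≤ 0.5278.
Since (4/5)^2 = 0.6400 and (4/5)^3 = 0.5120, the smallest such K is 3.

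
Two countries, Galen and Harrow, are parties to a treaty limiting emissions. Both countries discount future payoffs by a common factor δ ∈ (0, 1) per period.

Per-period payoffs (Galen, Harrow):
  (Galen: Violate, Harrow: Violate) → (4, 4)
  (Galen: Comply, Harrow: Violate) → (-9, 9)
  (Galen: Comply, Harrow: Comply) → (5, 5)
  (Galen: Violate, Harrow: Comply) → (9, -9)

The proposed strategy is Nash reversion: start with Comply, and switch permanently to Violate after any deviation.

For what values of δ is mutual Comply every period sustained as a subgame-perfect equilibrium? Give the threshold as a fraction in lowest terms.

5/(1−δ) ≥ 9 + 4δ/(1−δ)
5 ≥ 9 − 5δ
δ ≥ 4/5.

4/5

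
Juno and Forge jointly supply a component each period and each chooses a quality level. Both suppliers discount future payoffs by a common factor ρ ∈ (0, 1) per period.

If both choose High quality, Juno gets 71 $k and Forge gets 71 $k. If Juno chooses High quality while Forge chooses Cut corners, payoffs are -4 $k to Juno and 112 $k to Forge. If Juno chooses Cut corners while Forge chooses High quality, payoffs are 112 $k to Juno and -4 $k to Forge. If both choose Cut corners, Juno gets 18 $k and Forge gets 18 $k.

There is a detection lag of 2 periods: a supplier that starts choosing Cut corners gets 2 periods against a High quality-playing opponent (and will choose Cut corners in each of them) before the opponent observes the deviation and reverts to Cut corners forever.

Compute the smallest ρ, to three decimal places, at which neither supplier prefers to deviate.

0.660

Deviating for the 2 undetected periods gains 112−71 = 41 per period over cooperation, then loses 71−18 = 53 per period forever once punishment starts.
Gain: 41(1 + ρ + … + ρ^1); loss: 53·ρ^2/(1−ρ).
No profitable deviation ⇔ 41(1−ρ^2) ≤ 53·ρ^2, i.e. ρ^2 ≥ 41/(41+53) = 41/94.
Hence ρ ≥ (41/94)^(1/2) ≈ 0.660.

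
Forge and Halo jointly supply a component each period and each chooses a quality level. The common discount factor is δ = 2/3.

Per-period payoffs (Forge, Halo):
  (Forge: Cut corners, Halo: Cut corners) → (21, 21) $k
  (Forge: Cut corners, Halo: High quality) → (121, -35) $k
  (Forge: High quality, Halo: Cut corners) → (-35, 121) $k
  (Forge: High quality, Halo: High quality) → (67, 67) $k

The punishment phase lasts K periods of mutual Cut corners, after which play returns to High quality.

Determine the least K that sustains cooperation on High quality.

3

Need Σ_{k=1}^{K} δ^k ≥ (121−67)/(67−21) = 1.1739 at δ = 2/3.
At K = 2 the sum is 1.1111 < 1.1739; at K = 3 it is 1.4074 ≥ 1.1739.
So the minimum punishment length is K = 3.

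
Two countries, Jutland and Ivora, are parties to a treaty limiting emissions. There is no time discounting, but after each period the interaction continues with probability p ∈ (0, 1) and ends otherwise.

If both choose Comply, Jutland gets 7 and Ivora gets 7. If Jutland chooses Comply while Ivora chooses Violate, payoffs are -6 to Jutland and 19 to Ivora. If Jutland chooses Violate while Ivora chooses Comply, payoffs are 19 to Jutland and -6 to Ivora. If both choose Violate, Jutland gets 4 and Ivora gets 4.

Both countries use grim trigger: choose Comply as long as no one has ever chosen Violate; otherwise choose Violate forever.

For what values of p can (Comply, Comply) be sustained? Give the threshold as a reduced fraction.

Expected cooperation value is 7 + p·7 + p²·7 + … = 7/(1−p); deviation gives 19 + p·4/(1−p).
7 ≥ 19(1−p) + 4p ⇒ 15p ≥ 12 ⇒ p ≥ 12/15 = 4/5.

4/5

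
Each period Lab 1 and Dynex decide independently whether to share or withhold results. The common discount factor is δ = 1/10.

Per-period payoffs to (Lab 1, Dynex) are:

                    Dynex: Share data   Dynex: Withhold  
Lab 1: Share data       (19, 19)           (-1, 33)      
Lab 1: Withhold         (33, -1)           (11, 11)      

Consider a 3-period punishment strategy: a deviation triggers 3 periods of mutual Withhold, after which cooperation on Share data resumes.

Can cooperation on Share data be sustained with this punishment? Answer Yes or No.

No

Comparing payoff streams over the 4 periods until play realigns: cooperate → 19(1+δ+…+δ^3); deviate → 33 + 11(δ+…+δ^3).
Cooperation is sustained iff (19−11)(δ+…+δ^3) ≥ 33−19.
δ+…+δ^3 = 1/10·(1−(1/10)^3)/(1−1/10) = 0.1110, and (33−19)/(19−11) = 1.7500.
0.1110 < 1.7500, so cooperation is not sustainable.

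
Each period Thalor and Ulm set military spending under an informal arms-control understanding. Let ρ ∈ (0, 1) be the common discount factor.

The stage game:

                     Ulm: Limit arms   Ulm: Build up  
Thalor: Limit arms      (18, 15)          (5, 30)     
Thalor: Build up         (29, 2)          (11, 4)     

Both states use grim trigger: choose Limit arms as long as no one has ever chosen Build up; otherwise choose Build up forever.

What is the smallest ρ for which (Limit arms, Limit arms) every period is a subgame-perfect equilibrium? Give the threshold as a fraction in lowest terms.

11/18

Thalor: cooperation gives 18 each period; deviation gives 29 once then 11 forever.
  18/(1−ρ) ≥ 29 + 11ρ/(1−ρ) ⇒ ρ ≥ 11/18.
Ulm: cooperation gives 15 each period; deviation gives 30 once then 4 forever.
  ρ ≥ 15/26.
Both must hold, so the binding constraint is Thalor's: ρ ≥ 11/18.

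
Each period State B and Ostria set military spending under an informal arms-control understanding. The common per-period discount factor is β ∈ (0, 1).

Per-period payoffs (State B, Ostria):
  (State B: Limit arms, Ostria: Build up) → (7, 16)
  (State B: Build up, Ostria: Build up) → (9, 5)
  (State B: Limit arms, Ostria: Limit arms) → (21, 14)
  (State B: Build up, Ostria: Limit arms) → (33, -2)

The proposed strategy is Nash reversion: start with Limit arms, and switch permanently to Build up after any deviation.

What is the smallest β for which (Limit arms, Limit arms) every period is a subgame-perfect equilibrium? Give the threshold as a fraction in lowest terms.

State B: cooperation gives 21 each period; deviation gives 33 once then 9 forever.
  21/(1−β) ≥ 33 + 9β/(1−β) ⇒ β ≥ 12/24 = 1/2.
Ostria: cooperation gives 14 each period; deviation gives 16 once then 5 forever.
  β ≥ 2/11.
Both must hold, so the binding constraint is State B's: β ≥ 1/2.

1/2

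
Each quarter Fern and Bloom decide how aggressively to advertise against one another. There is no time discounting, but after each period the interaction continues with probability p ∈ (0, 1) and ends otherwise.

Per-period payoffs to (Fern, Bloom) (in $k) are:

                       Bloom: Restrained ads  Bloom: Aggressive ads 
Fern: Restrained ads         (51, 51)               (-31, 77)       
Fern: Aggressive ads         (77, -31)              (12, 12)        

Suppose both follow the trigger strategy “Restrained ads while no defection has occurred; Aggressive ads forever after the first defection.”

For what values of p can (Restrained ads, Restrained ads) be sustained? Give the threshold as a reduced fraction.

2/5

With no time discounting, the continuation probability p plays the role of the discount factor.
Grim-trigger IC: 51/(1−p) ≥ 77 + 12p/(1−p) ⇒ p ≥ (77−51)/(77−12) = 2/5.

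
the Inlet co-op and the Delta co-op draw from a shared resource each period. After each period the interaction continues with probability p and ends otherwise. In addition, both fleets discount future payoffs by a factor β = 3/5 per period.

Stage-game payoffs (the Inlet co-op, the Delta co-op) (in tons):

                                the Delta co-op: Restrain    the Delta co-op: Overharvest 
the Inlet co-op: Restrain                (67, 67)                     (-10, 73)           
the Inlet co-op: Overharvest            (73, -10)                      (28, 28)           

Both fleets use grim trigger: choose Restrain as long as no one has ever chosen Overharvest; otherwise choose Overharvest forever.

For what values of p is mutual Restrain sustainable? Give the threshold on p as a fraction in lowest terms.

2/9

Expected continuation weight on next period's payoff is β·p = 3/5·p, which plays the role of the discount factor.
Cooperation requires 3/5·p ≥ (73−67)/(73−28) = 2/15, hence p ≥ 2/9.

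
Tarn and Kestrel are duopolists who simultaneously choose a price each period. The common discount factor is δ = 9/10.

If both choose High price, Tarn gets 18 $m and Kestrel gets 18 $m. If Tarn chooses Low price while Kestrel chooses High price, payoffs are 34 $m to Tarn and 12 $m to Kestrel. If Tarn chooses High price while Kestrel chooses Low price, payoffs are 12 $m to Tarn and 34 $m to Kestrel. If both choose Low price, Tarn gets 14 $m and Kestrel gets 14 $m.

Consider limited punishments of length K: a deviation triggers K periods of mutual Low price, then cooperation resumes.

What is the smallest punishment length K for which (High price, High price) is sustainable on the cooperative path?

No profitable deviation requires (18−14)(δ+…+δ^K) ≥ 34−18, i.e. δ+…+δ^K ≥ 4 ≈ 4.0000.
With δ = 9/10, the partial sums are K=1: 0.9000, K=2: 1.7100, K=3: 2.4390, K=4: 3.0951, K=5: 3.6856, K=6: 4.2170.
K = 6 is the first length at which the sum reaches 4.0000.

6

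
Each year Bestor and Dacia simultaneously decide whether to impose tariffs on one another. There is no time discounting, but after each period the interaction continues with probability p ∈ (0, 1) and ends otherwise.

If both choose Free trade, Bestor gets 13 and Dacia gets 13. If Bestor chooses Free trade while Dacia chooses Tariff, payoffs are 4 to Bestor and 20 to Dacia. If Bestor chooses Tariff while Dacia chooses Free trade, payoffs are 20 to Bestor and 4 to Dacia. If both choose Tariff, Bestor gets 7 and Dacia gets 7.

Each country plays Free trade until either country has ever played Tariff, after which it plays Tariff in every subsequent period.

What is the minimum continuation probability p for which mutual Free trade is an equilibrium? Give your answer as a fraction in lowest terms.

7/13

With no time discounting, the continuation probability p plays the role of the discount factor.
Grim-trigger IC: 13/(1−p) ≥ 20 + 7p/(1−p) ⇒ p ≥ (20−13)/(20−7) = 7/13.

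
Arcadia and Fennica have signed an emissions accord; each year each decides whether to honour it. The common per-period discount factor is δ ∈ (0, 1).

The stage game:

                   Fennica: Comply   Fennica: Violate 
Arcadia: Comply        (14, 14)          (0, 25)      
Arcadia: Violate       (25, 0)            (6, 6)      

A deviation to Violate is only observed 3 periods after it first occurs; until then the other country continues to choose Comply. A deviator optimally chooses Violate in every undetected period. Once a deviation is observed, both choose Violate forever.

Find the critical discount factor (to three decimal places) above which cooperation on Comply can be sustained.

A deviator earns 25 for 3 periods, then 6 forever; cooperating earns 14 forever. Multiplying the IC by (1−δ):
14 ≥ 25(1−δ^3) + 6δ^3, so 19·δ^3 ≥ 11 and δ^3 ≥ 11/19.
δ ≥ (11/19)^(1/3) ≈ 0.833.

0.833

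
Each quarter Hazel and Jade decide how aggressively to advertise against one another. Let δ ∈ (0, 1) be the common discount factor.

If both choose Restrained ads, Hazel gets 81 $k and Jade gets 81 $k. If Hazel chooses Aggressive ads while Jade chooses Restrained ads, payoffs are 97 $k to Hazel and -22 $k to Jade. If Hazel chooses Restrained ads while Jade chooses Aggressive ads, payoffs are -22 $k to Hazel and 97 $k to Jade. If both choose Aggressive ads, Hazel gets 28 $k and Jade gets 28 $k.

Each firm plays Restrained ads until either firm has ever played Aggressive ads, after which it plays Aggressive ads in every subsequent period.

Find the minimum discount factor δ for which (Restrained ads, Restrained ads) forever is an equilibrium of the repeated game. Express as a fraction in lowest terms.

16/69

Under grim trigger the critical discount factor is (T−C)/(T−P) with T = 97, C = 81, P = 28.
δ* = (97−81)/(97−28) = 16/69.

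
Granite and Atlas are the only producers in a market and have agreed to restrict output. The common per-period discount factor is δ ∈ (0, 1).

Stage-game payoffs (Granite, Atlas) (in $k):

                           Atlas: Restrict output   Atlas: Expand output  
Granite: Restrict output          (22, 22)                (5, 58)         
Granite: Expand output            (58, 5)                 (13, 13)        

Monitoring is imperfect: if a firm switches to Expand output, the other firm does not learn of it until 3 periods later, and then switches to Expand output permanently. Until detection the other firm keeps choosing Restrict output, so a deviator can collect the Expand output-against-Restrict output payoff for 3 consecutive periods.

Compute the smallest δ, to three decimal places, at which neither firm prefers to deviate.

The best deviation is to choose Expand output for all 3 undetected periods, earning 58 each, then 13 forever once detected.
Deviation value: 58(1−δ^3)/(1−δ) + 13δ^3/(1−δ); cooperation value: 22/(1−δ).
IC: 22 ≥ 58(1−δ^3) + 13δ^3 = 58 − 45δ^3.
So δ^3 ≥ 36/45 = 4/5, giving δ ≥ (4/5)^(1/3) ≈ 0.928.

0.928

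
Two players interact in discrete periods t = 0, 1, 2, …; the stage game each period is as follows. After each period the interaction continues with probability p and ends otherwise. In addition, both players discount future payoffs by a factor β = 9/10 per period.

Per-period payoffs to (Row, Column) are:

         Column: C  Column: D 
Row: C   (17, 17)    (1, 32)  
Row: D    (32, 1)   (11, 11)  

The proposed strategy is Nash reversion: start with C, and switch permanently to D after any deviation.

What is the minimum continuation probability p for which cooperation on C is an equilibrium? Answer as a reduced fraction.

With continuation probability p and discount β, the effective per-period discount factor is βp.
Grim-trigger IC: βp ≥ (32−17)/(32−11) = 5/7.
So p ≥ (5/7)/(9/10) = 50/63.

50/63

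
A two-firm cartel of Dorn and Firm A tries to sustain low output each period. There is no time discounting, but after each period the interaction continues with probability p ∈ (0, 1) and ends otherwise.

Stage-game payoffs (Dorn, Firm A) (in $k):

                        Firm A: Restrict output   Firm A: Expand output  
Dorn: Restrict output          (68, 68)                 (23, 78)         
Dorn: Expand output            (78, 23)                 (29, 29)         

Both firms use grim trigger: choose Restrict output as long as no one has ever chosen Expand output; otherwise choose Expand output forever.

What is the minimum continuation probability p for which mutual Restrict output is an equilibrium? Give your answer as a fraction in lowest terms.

10/49

With no time discounting, the continuation probability p plays the role of the discount factor.
Grim-trigger IC: 68/(1−p) ≥ 78 + 29p/(1−p) ⇒ p ≥ (78−68)/(78−29) = 10/49.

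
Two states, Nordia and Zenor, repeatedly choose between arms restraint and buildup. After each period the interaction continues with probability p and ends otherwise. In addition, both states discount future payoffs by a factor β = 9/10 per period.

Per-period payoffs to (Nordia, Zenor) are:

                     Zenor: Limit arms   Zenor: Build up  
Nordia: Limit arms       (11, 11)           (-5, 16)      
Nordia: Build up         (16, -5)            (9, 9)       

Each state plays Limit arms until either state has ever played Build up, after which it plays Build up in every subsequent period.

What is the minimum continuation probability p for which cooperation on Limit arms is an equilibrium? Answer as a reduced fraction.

50/63

Expected continuation weight on next period's payoff is β·p = 9/10·p, which plays the role of the discount factor.
Cooperation requires 9/10·p ≥ (16−11)/(16−9) = 5/7, hence p ≥ 50/63.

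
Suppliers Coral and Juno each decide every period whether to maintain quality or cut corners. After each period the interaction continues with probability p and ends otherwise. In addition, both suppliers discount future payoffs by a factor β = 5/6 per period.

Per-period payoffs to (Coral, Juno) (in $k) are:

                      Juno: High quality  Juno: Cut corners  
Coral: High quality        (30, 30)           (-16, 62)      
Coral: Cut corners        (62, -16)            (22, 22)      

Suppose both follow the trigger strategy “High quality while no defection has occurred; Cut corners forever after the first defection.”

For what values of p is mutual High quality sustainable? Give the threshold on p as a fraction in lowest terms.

Expected continuation weight on next period's payoff is β·p = 5/6·p, which plays the role of the discount factor.
Cooperation requires 5/6·p ≥ (62−30)/(62−22) = 4/5, hence p ≥ 24/25.

24/25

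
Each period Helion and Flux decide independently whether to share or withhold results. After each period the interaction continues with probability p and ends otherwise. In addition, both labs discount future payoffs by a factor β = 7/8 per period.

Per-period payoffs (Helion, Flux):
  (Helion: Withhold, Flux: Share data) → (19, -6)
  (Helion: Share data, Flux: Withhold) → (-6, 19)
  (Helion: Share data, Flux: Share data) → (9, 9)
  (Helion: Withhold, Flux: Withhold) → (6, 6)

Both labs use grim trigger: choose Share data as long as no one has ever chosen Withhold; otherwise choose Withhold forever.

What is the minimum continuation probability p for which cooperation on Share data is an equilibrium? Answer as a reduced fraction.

80/91

With continuation probability p and discount β, the effective per-period discount factor is βp.
Grim-trigger IC: βp ≥ (19−9)/(19−6) = 10/13.
So p ≥ (10/13)/(7/8) = 80/91.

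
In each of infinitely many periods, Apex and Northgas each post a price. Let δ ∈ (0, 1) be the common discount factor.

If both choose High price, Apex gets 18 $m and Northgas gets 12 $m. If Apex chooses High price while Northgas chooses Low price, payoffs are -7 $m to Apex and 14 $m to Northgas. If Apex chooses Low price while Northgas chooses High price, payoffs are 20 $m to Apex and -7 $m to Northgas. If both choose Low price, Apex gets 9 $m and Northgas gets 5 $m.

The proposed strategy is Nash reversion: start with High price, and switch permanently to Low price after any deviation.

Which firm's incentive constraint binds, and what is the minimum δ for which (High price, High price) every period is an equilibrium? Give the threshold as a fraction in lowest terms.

For Apex: deviation gain 20−18 = 2, per-period punishment loss 18−9 = 9. IC gives δ ≥ 2/11.
For Northgas: gain 2, loss 7 per period, so δ ≥ 2/9.
The tighter constraint is Northgas's, so cooperation needs δ ≥ 2/9.

Northgas; δ ≥ 2/9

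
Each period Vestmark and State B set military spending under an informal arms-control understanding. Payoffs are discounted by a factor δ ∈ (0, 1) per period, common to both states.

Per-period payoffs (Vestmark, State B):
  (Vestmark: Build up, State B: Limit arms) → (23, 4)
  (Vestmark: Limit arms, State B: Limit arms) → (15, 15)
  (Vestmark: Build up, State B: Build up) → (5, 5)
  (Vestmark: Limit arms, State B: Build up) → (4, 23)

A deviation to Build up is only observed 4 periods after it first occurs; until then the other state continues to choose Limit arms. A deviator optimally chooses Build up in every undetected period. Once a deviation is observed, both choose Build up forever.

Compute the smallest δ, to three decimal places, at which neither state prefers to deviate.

Deviating for the 4 undetected periods gains 23−15 = 8 per period over cooperation, then loses 15−5 = 10 per period forever once punishment starts.
Gain: 8(1 + δ + … + δ^3); loss: 10·δ^4/(1−δ).
No profitable deviation ⇔ 8(1−δ^4) ≤ 10·δ^4, i.e. δ^4 ≥ 8/(8+10) = 4/9.
Hence δ ≥ (4/9)^(1/4) ≈ 0.816.

0.816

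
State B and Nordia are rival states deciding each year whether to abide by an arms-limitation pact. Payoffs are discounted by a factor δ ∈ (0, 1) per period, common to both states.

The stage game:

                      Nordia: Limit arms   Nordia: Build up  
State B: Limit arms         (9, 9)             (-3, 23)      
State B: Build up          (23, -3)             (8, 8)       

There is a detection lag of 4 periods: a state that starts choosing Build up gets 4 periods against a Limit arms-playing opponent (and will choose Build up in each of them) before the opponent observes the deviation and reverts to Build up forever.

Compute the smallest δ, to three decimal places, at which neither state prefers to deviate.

Deviating for the 4 undetected periods gains 23−9 = 14 per period over cooperation, then loses 9−8 = 1 per period forever once punishment starts.
Gain: 14(1 + δ + … + δ^3); loss: 1·δ^4/(1−δ).
No profitable deviation ⇔ 14(1−δ^4) ≤ 1·δ^4, i.e. δ^4 ≥ 14/(14+1) = 14/15.
Hence δ ≥ (14/15)^(1/4) ≈ 0.983.

0.983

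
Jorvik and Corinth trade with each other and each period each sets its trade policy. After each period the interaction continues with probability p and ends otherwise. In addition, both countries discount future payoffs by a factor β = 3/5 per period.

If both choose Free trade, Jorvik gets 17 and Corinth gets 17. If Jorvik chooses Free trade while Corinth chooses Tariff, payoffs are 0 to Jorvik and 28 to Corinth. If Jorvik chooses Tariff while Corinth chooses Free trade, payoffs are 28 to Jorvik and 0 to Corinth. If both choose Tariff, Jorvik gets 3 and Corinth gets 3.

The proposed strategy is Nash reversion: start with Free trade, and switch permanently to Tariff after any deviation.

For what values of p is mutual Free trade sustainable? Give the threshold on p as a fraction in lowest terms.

11/15

Expected continuation weight on next period's payoff is β·p = 3/5·p, which plays the role of the discount factor.
Cooperation requires 3/5·p ≥ (28−17)/(28−3) = 11/25, hence p ≥ 11/15.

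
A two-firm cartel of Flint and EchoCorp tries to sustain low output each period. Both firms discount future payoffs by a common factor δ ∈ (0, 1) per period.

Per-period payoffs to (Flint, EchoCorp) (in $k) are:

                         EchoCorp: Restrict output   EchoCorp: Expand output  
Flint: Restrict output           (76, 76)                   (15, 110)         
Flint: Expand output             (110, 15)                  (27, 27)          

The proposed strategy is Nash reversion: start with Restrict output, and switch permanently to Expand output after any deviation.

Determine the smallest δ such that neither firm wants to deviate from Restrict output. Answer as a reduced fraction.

34/83

76/(1−δ) ≥ 110 + 27δ/(1−δ)
76 ≥ 110 − 83δ
δ ≥ 34/83.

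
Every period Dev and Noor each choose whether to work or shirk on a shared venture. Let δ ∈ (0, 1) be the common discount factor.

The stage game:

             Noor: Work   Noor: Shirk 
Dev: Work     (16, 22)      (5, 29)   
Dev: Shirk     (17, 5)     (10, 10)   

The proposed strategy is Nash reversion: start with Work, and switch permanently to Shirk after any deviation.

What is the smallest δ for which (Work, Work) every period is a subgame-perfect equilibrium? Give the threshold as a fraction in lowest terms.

7/19

Dev: cooperation gives 16 each period; deviation gives 17 once then 10 forever.
  16/(1−δ) ≥ 17 + 10δ/(1−δ) ⇒ δ ≥ 1/7.
Noor: cooperation gives 22 each period; deviation gives 29 once then 10 forever.
  δ ≥ 7/19.
Both must hold, so the binding constraint is Noor's: δ ≥ 7/19.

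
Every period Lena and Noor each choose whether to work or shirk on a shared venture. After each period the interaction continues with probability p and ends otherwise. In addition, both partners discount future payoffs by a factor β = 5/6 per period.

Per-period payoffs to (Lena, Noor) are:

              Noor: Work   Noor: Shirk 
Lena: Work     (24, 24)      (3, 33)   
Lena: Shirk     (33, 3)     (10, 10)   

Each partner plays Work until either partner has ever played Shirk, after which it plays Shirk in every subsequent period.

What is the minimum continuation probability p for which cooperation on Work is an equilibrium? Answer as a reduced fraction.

54/115

Expected continuation weight on next period's payoff is β·p = 5/6·p, which plays the role of the discount factor.
Cooperation requires 5/6·p ≥ (33−24)/(33−10) = 9/23, hence p ≥ 54/115.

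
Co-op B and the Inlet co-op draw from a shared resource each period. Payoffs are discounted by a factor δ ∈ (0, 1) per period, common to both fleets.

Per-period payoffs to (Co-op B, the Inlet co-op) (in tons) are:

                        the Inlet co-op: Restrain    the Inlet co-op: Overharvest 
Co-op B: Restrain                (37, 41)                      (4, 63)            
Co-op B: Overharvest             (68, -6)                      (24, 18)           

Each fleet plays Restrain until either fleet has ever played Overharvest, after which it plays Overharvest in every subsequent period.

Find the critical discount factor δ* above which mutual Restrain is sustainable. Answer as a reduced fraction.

31/44

For Co-op B: deviation gain 68−37 = 31, per-period punishment loss 37−24 = 13. IC gives δ ≥ 31/44.
For the Inlet co-op: gain 22, loss 23 per period, so δ ≥ 22/45.
The tighter constraint is Co-op B's, so cooperation needs δ ≥ 31/44.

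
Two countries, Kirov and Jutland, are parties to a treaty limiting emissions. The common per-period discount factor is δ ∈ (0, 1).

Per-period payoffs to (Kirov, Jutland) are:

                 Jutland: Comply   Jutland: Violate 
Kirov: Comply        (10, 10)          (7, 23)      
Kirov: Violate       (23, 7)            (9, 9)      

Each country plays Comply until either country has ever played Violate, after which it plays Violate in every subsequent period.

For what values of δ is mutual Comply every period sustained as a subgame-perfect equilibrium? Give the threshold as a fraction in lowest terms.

10/(1−δ) ≥ 23 + 9δ/(1−δ)
10 ≥ 23 − 14δ
δ ≥ 13/14.

13/14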